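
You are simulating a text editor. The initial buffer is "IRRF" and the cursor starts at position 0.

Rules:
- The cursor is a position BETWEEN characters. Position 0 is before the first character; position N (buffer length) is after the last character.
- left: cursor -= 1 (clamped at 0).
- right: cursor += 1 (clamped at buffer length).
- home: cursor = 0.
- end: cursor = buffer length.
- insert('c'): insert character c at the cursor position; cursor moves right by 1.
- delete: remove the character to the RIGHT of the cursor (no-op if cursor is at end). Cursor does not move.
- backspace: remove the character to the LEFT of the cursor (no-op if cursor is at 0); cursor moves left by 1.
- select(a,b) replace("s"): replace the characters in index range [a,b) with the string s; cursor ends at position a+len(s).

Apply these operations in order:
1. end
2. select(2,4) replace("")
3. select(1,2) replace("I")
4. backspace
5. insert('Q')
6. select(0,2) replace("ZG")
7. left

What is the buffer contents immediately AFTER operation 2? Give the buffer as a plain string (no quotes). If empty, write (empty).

Answer: IR

Derivation:
After op 1 (end): buf='IRRF' cursor=4
After op 2 (select(2,4) replace("")): buf='IR' cursor=2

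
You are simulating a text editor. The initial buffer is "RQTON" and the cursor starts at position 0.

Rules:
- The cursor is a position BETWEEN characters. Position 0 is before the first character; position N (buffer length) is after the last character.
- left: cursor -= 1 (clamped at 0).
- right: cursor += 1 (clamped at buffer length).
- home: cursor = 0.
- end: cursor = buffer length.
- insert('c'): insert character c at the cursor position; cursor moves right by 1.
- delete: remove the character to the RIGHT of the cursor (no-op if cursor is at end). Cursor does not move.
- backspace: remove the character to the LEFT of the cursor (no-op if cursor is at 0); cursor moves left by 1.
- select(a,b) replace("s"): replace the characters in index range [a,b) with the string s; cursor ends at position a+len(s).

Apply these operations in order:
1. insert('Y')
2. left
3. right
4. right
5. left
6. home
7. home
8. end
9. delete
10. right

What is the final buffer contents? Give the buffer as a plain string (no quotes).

Answer: YRQTON

Derivation:
After op 1 (insert('Y')): buf='YRQTON' cursor=1
After op 2 (left): buf='YRQTON' cursor=0
After op 3 (right): buf='YRQTON' cursor=1
After op 4 (right): buf='YRQTON' cursor=2
After op 5 (left): buf='YRQTON' cursor=1
After op 6 (home): buf='YRQTON' cursor=0
After op 7 (home): buf='YRQTON' cursor=0
After op 8 (end): buf='YRQTON' cursor=6
After op 9 (delete): buf='YRQTON' cursor=6
After op 10 (right): buf='YRQTON' cursor=6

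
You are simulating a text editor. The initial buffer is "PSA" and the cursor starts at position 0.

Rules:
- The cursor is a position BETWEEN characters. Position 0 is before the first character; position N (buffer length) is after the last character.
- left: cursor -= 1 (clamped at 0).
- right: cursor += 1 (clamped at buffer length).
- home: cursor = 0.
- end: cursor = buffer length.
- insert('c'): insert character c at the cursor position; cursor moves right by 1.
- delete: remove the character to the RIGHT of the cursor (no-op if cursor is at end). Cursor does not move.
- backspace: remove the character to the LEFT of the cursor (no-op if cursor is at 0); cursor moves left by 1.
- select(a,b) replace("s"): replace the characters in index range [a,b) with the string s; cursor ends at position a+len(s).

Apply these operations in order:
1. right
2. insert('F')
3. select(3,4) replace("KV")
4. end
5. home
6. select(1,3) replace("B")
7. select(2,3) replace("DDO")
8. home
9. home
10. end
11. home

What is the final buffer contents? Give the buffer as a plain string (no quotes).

After op 1 (right): buf='PSA' cursor=1
After op 2 (insert('F')): buf='PFSA' cursor=2
After op 3 (select(3,4) replace("KV")): buf='PFSKV' cursor=5
After op 4 (end): buf='PFSKV' cursor=5
After op 5 (home): buf='PFSKV' cursor=0
After op 6 (select(1,3) replace("B")): buf='PBKV' cursor=2
After op 7 (select(2,3) replace("DDO")): buf='PBDDOV' cursor=5
After op 8 (home): buf='PBDDOV' cursor=0
After op 9 (home): buf='PBDDOV' cursor=0
After op 10 (end): buf='PBDDOV' cursor=6
After op 11 (home): buf='PBDDOV' cursor=0

Answer: PBDDOV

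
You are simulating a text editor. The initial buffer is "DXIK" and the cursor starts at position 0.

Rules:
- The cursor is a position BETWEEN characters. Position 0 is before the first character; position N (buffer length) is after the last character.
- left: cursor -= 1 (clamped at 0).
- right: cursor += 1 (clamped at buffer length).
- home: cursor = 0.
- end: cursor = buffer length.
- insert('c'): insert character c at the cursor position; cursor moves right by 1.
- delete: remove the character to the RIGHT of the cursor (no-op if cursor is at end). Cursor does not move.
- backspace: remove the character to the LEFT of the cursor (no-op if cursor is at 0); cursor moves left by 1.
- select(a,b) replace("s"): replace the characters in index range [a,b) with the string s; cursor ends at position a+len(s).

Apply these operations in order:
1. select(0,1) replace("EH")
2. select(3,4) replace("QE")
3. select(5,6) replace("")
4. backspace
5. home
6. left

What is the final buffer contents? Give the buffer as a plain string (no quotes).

Answer: EHXQ

Derivation:
After op 1 (select(0,1) replace("EH")): buf='EHXIK' cursor=2
After op 2 (select(3,4) replace("QE")): buf='EHXQEK' cursor=5
After op 3 (select(5,6) replace("")): buf='EHXQE' cursor=5
After op 4 (backspace): buf='EHXQ' cursor=4
After op 5 (home): buf='EHXQ' cursor=0
After op 6 (left): buf='EHXQ' cursor=0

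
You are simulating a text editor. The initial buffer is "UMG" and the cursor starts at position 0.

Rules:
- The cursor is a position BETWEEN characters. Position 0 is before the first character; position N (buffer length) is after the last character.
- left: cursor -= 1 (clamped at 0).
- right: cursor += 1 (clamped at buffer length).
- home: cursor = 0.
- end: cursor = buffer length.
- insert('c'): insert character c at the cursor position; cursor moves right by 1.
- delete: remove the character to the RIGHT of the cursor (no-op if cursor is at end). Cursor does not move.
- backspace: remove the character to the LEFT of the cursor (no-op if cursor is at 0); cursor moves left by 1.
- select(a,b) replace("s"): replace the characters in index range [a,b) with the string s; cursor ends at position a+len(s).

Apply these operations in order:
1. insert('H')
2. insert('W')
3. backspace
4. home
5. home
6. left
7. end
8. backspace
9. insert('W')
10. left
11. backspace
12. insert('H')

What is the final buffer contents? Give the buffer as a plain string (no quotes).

Answer: HUHW

Derivation:
After op 1 (insert('H')): buf='HUMG' cursor=1
After op 2 (insert('W')): buf='HWUMG' cursor=2
After op 3 (backspace): buf='HUMG' cursor=1
After op 4 (home): buf='HUMG' cursor=0
After op 5 (home): buf='HUMG' cursor=0
After op 6 (left): buf='HUMG' cursor=0
After op 7 (end): buf='HUMG' cursor=4
After op 8 (backspace): buf='HUM' cursor=3
After op 9 (insert('W')): buf='HUMW' cursor=4
After op 10 (left): buf='HUMW' cursor=3
After op 11 (backspace): buf='HUW' cursor=2
After op 12 (insert('H')): buf='HUHW' cursor=3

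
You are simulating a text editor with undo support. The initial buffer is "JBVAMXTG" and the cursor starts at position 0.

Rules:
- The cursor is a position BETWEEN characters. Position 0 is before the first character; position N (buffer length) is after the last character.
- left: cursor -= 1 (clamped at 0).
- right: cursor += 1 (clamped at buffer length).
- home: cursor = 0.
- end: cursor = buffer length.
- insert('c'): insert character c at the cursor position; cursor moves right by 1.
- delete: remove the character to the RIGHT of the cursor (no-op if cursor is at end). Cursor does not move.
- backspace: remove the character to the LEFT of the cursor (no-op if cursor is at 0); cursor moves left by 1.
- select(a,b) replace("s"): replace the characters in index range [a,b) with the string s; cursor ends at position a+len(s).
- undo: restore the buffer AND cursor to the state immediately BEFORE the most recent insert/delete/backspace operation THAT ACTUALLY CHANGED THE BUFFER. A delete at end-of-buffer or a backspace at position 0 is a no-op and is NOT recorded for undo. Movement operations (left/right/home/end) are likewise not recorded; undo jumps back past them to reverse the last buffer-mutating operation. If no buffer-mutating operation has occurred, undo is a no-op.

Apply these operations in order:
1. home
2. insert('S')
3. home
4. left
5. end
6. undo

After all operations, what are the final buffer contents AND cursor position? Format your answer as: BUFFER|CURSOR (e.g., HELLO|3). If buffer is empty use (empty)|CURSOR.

Answer: JBVAMXTG|0

Derivation:
After op 1 (home): buf='JBVAMXTG' cursor=0
After op 2 (insert('S')): buf='SJBVAMXTG' cursor=1
After op 3 (home): buf='SJBVAMXTG' cursor=0
After op 4 (left): buf='SJBVAMXTG' cursor=0
After op 5 (end): buf='SJBVAMXTG' cursor=9
After op 6 (undo): buf='JBVAMXTG' cursor=0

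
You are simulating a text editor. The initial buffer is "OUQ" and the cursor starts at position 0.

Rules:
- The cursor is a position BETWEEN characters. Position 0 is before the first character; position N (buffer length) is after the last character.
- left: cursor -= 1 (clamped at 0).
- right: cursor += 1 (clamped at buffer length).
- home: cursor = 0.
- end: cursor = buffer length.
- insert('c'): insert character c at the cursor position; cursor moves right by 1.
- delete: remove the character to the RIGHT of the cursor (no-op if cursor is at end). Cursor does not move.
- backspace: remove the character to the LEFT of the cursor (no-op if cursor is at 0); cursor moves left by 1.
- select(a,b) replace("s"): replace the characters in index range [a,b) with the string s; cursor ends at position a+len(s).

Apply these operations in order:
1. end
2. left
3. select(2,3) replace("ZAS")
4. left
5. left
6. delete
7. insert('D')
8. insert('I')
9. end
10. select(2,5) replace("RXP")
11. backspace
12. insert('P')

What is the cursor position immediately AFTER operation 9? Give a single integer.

After op 1 (end): buf='OUQ' cursor=3
After op 2 (left): buf='OUQ' cursor=2
After op 3 (select(2,3) replace("ZAS")): buf='OUZAS' cursor=5
After op 4 (left): buf='OUZAS' cursor=4
After op 5 (left): buf='OUZAS' cursor=3
After op 6 (delete): buf='OUZS' cursor=3
After op 7 (insert('D')): buf='OUZDS' cursor=4
After op 8 (insert('I')): buf='OUZDIS' cursor=5
After op 9 (end): buf='OUZDIS' cursor=6

Answer: 6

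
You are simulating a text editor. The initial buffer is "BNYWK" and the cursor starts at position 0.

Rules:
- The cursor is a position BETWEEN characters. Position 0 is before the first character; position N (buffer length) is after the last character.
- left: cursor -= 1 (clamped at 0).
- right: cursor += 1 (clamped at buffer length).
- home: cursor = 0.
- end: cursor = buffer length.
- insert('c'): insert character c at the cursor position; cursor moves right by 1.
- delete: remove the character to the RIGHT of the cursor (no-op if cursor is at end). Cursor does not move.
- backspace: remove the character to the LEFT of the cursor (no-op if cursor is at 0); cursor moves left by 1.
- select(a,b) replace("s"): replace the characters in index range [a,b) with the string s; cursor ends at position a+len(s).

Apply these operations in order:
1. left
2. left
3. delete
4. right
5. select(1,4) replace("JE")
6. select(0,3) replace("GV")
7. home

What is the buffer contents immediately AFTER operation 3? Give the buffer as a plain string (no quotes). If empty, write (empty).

Answer: NYWK

Derivation:
After op 1 (left): buf='BNYWK' cursor=0
After op 2 (left): buf='BNYWK' cursor=0
After op 3 (delete): buf='NYWK' cursor=0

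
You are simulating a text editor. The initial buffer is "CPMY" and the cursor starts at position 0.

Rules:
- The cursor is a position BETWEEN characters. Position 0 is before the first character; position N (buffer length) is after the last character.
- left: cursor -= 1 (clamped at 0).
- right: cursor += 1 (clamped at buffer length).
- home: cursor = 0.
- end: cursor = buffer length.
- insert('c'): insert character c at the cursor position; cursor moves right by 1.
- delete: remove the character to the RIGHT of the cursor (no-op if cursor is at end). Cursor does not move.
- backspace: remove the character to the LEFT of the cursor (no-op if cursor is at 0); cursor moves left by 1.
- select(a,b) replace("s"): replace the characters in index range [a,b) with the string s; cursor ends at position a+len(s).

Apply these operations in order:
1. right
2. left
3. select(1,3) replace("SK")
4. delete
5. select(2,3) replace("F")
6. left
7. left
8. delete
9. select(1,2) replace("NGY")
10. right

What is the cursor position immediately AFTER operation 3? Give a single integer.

After op 1 (right): buf='CPMY' cursor=1
After op 2 (left): buf='CPMY' cursor=0
After op 3 (select(1,3) replace("SK")): buf='CSKY' cursor=3

Answer: 3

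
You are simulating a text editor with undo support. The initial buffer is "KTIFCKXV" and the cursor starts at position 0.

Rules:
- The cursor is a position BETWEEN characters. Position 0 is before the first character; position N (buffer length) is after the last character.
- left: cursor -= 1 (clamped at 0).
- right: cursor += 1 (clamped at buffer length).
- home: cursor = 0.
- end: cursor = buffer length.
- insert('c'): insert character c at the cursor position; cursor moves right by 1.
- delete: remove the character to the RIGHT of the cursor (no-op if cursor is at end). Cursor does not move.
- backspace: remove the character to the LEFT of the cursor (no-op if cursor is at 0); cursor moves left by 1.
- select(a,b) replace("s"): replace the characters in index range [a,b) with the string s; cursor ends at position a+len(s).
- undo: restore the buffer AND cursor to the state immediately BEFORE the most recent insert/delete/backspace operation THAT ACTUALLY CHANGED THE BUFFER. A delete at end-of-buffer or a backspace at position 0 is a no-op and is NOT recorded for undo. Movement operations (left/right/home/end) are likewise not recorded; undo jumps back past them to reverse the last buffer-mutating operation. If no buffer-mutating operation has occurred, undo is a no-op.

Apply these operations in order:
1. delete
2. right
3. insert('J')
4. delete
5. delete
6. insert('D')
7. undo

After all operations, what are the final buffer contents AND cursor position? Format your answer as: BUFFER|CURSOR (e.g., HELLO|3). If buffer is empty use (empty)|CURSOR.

Answer: TJCKXV|2

Derivation:
After op 1 (delete): buf='TIFCKXV' cursor=0
After op 2 (right): buf='TIFCKXV' cursor=1
After op 3 (insert('J')): buf='TJIFCKXV' cursor=2
After op 4 (delete): buf='TJFCKXV' cursor=2
After op 5 (delete): buf='TJCKXV' cursor=2
After op 6 (insert('D')): buf='TJDCKXV' cursor=3
After op 7 (undo): buf='TJCKXV' cursor=2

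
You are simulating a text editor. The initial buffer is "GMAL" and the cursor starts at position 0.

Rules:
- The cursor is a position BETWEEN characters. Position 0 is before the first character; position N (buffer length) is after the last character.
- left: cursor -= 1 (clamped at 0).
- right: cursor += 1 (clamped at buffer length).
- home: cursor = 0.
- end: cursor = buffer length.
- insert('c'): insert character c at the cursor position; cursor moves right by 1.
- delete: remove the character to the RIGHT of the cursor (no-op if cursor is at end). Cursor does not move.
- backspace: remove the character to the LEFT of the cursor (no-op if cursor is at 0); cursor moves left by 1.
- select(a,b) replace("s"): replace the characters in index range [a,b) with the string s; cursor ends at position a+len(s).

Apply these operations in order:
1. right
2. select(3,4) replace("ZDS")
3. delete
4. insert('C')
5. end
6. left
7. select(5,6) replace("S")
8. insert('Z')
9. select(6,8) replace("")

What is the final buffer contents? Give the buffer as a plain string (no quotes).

Answer: GMAZDS

Derivation:
After op 1 (right): buf='GMAL' cursor=1
After op 2 (select(3,4) replace("ZDS")): buf='GMAZDS' cursor=6
After op 3 (delete): buf='GMAZDS' cursor=6
After op 4 (insert('C')): buf='GMAZDSC' cursor=7
After op 5 (end): buf='GMAZDSC' cursor=7
After op 6 (left): buf='GMAZDSC' cursor=6
After op 7 (select(5,6) replace("S")): buf='GMAZDSC' cursor=6
After op 8 (insert('Z')): buf='GMAZDSZC' cursor=7
After op 9 (select(6,8) replace("")): buf='GMAZDS' cursor=6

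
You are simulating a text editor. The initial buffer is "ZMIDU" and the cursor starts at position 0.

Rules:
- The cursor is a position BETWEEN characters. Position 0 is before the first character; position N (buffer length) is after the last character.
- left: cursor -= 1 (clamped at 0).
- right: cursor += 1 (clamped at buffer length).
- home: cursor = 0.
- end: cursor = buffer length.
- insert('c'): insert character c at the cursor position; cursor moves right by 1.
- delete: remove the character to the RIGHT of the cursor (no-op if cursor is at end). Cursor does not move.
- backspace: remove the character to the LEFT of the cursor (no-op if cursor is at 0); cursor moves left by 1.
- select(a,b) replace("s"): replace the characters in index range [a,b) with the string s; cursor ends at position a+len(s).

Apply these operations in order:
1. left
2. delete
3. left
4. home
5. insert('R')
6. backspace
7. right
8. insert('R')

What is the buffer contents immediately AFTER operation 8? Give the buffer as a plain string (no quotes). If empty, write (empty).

Answer: MRIDU

Derivation:
After op 1 (left): buf='ZMIDU' cursor=0
After op 2 (delete): buf='MIDU' cursor=0
After op 3 (left): buf='MIDU' cursor=0
After op 4 (home): buf='MIDU' cursor=0
After op 5 (insert('R')): buf='RMIDU' cursor=1
After op 6 (backspace): buf='MIDU' cursor=0
After op 7 (right): buf='MIDU' cursor=1
After op 8 (insert('R')): buf='MRIDU' cursor=2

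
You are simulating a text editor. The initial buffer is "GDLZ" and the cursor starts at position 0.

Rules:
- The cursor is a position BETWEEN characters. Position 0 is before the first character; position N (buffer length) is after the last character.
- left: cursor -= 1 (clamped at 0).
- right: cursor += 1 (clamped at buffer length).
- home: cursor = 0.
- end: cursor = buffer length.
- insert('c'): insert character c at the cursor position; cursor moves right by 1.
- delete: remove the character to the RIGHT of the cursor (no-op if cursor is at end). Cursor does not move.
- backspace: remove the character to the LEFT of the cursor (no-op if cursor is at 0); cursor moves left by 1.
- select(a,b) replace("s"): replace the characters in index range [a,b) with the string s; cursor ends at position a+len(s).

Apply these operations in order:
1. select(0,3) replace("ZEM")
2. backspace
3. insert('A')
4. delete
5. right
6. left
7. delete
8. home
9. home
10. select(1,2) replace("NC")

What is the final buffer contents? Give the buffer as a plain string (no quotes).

After op 1 (select(0,3) replace("ZEM")): buf='ZEMZ' cursor=3
After op 2 (backspace): buf='ZEZ' cursor=2
After op 3 (insert('A')): buf='ZEAZ' cursor=3
After op 4 (delete): buf='ZEA' cursor=3
After op 5 (right): buf='ZEA' cursor=3
After op 6 (left): buf='ZEA' cursor=2
After op 7 (delete): buf='ZE' cursor=2
After op 8 (home): buf='ZE' cursor=0
After op 9 (home): buf='ZE' cursor=0
After op 10 (select(1,2) replace("NC")): buf='ZNC' cursor=3

Answer: ZNC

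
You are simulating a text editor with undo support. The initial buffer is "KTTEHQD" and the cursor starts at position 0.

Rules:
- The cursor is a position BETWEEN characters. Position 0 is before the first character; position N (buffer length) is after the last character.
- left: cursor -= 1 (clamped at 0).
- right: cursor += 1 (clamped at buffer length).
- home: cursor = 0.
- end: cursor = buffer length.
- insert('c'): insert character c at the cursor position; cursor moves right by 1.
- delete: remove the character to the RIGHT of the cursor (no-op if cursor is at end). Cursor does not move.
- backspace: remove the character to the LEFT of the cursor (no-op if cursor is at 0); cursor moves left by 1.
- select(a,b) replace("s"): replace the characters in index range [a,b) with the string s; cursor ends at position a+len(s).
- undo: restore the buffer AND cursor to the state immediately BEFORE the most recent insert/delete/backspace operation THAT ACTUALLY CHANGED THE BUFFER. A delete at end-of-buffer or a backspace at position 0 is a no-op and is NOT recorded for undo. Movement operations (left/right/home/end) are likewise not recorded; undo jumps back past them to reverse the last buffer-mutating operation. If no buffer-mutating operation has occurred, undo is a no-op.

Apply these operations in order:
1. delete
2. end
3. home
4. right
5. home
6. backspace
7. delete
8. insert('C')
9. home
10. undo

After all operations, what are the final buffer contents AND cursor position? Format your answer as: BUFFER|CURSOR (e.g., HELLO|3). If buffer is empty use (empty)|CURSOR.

Answer: TEHQD|0

Derivation:
After op 1 (delete): buf='TTEHQD' cursor=0
After op 2 (end): buf='TTEHQD' cursor=6
After op 3 (home): buf='TTEHQD' cursor=0
After op 4 (right): buf='TTEHQD' cursor=1
After op 5 (home): buf='TTEHQD' cursor=0
After op 6 (backspace): buf='TTEHQD' cursor=0
After op 7 (delete): buf='TEHQD' cursor=0
After op 8 (insert('C')): buf='CTEHQD' cursor=1
After op 9 (home): buf='CTEHQD' cursor=0
After op 10 (undo): buf='TEHQD' cursor=0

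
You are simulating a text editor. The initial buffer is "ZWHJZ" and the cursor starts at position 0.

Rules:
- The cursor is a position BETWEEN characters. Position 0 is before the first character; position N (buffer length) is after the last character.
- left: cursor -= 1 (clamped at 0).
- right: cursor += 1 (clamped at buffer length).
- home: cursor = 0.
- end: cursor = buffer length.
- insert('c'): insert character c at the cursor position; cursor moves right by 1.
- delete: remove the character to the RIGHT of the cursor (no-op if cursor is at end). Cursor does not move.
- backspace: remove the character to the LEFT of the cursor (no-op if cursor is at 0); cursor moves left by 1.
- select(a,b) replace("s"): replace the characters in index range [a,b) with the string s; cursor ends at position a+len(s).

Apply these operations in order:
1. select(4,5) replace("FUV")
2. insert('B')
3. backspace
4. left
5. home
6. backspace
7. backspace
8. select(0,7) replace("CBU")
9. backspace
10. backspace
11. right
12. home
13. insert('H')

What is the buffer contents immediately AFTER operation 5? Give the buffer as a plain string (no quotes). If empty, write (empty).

Answer: ZWHJFUV

Derivation:
After op 1 (select(4,5) replace("FUV")): buf='ZWHJFUV' cursor=7
After op 2 (insert('B')): buf='ZWHJFUVB' cursor=8
After op 3 (backspace): buf='ZWHJFUV' cursor=7
After op 4 (left): buf='ZWHJFUV' cursor=6
After op 5 (home): buf='ZWHJFUV' cursor=0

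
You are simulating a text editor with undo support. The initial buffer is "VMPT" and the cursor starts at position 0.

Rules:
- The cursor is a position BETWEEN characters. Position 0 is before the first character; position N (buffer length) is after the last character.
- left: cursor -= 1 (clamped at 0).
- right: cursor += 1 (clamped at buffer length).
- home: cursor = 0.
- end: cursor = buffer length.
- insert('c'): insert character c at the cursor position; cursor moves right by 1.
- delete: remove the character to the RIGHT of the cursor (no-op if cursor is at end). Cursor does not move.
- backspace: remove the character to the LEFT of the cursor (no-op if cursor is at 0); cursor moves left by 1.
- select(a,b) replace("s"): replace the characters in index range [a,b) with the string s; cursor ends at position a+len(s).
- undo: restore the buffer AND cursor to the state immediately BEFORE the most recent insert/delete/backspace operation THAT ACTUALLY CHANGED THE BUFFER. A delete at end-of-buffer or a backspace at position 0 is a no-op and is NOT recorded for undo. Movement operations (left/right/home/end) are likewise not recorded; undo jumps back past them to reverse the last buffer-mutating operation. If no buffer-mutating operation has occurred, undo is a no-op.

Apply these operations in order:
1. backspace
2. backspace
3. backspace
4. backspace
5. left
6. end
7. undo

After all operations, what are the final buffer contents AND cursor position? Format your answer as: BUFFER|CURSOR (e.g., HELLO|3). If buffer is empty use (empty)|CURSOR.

Answer: VMPT|4

Derivation:
After op 1 (backspace): buf='VMPT' cursor=0
After op 2 (backspace): buf='VMPT' cursor=0
After op 3 (backspace): buf='VMPT' cursor=0
After op 4 (backspace): buf='VMPT' cursor=0
After op 5 (left): buf='VMPT' cursor=0
After op 6 (end): buf='VMPT' cursor=4
After op 7 (undo): buf='VMPT' cursor=4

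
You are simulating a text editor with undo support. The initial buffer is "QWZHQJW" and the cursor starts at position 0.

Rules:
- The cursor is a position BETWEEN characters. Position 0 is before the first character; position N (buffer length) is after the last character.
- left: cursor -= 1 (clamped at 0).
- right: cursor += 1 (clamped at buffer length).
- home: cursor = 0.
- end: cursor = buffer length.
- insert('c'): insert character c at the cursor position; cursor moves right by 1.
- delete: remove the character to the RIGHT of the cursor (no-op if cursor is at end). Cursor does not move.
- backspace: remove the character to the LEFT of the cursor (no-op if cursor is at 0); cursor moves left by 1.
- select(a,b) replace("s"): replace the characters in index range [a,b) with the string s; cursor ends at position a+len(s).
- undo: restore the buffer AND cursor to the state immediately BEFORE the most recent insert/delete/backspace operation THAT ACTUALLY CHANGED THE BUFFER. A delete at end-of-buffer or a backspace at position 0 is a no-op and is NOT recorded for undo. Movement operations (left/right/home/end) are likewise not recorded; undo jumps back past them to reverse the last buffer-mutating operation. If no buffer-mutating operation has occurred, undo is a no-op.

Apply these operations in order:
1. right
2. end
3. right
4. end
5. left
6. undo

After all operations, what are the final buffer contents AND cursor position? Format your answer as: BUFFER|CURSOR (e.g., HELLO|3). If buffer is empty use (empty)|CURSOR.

After op 1 (right): buf='QWZHQJW' cursor=1
After op 2 (end): buf='QWZHQJW' cursor=7
After op 3 (right): buf='QWZHQJW' cursor=7
After op 4 (end): buf='QWZHQJW' cursor=7
After op 5 (left): buf='QWZHQJW' cursor=6
After op 6 (undo): buf='QWZHQJW' cursor=6

Answer: QWZHQJW|6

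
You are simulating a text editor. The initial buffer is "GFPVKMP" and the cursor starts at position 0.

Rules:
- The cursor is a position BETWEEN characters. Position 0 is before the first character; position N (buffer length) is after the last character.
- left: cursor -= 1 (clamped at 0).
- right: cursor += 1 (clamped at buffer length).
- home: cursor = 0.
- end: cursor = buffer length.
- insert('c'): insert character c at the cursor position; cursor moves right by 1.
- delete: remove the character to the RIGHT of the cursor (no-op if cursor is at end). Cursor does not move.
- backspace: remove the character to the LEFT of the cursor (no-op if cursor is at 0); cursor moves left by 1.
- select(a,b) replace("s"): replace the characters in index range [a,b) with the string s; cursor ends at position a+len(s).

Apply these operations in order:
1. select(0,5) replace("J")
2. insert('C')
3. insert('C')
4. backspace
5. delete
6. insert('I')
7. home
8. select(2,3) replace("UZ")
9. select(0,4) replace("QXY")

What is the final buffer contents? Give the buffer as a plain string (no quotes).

Answer: QXYP

Derivation:
After op 1 (select(0,5) replace("J")): buf='JMP' cursor=1
After op 2 (insert('C')): buf='JCMP' cursor=2
After op 3 (insert('C')): buf='JCCMP' cursor=3
After op 4 (backspace): buf='JCMP' cursor=2
After op 5 (delete): buf='JCP' cursor=2
After op 6 (insert('I')): buf='JCIP' cursor=3
After op 7 (home): buf='JCIP' cursor=0
After op 8 (select(2,3) replace("UZ")): buf='JCUZP' cursor=4
After op 9 (select(0,4) replace("QXY")): buf='QXYP' cursor=3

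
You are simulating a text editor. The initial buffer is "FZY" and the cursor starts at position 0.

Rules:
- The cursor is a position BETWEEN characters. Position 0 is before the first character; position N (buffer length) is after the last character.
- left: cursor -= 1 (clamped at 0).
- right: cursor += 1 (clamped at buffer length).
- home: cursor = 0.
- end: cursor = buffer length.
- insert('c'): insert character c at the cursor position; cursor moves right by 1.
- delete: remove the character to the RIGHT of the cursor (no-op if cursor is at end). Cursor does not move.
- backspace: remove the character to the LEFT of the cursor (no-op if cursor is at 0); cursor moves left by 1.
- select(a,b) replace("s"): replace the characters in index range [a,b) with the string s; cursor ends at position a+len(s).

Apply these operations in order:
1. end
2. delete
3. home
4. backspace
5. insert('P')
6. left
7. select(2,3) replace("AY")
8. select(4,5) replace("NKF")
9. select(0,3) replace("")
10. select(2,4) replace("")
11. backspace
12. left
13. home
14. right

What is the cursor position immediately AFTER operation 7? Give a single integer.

After op 1 (end): buf='FZY' cursor=3
After op 2 (delete): buf='FZY' cursor=3
After op 3 (home): buf='FZY' cursor=0
After op 4 (backspace): buf='FZY' cursor=0
After op 5 (insert('P')): buf='PFZY' cursor=1
After op 6 (left): buf='PFZY' cursor=0
After op 7 (select(2,3) replace("AY")): buf='PFAYY' cursor=4

Answer: 4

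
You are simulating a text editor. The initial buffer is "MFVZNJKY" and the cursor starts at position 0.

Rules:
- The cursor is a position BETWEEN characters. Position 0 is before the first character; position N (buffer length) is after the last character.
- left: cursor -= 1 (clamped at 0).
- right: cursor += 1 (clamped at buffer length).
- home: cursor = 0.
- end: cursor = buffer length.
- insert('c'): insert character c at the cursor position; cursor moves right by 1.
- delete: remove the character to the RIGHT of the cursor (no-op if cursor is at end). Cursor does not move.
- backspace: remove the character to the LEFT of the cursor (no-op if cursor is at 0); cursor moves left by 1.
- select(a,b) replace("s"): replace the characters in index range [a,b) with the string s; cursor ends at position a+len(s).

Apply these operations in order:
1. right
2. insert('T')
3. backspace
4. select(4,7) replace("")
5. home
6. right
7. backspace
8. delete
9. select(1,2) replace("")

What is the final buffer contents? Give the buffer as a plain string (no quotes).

After op 1 (right): buf='MFVZNJKY' cursor=1
After op 2 (insert('T')): buf='MTFVZNJKY' cursor=2
After op 3 (backspace): buf='MFVZNJKY' cursor=1
After op 4 (select(4,7) replace("")): buf='MFVZY' cursor=4
After op 5 (home): buf='MFVZY' cursor=0
After op 6 (right): buf='MFVZY' cursor=1
After op 7 (backspace): buf='FVZY' cursor=0
After op 8 (delete): buf='VZY' cursor=0
After op 9 (select(1,2) replace("")): buf='VY' cursor=1

Answer: VY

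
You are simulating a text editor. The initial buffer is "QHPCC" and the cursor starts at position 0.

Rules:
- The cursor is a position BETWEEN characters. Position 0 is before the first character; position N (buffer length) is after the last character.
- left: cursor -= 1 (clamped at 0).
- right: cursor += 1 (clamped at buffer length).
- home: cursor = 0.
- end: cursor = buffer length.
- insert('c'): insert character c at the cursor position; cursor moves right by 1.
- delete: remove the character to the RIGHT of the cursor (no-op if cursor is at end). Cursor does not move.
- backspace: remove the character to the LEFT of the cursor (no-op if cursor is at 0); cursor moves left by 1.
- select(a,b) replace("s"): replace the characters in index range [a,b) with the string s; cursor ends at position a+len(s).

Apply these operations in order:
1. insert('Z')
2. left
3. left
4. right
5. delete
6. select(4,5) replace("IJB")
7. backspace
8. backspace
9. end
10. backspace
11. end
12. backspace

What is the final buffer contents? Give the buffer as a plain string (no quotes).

Answer: ZHP

Derivation:
After op 1 (insert('Z')): buf='ZQHPCC' cursor=1
After op 2 (left): buf='ZQHPCC' cursor=0
After op 3 (left): buf='ZQHPCC' cursor=0
After op 4 (right): buf='ZQHPCC' cursor=1
After op 5 (delete): buf='ZHPCC' cursor=1
After op 6 (select(4,5) replace("IJB")): buf='ZHPCIJB' cursor=7
After op 7 (backspace): buf='ZHPCIJ' cursor=6
After op 8 (backspace): buf='ZHPCI' cursor=5
After op 9 (end): buf='ZHPCI' cursor=5
After op 10 (backspace): buf='ZHPC' cursor=4
After op 11 (end): buf='ZHPC' cursor=4
After op 12 (backspace): buf='ZHP' cursor=3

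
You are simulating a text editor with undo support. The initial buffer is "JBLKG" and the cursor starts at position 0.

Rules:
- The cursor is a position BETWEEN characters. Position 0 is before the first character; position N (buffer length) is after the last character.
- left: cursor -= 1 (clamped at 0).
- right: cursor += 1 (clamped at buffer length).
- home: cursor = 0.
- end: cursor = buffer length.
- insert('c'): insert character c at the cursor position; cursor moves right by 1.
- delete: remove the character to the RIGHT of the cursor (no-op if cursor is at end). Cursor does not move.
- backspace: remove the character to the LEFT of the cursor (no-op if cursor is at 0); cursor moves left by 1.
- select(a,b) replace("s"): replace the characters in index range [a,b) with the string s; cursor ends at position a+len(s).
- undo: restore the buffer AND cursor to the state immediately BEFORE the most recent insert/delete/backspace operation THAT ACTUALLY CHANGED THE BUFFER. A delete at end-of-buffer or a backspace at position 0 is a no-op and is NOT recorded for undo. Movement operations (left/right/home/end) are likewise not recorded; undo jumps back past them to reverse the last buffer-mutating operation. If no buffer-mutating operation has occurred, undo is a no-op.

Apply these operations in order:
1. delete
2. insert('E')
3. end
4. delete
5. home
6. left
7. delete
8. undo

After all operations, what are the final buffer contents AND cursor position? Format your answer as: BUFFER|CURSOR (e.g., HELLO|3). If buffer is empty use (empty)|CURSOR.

Answer: EBLKG|0

Derivation:
After op 1 (delete): buf='BLKG' cursor=0
After op 2 (insert('E')): buf='EBLKG' cursor=1
After op 3 (end): buf='EBLKG' cursor=5
After op 4 (delete): buf='EBLKG' cursor=5
After op 5 (home): buf='EBLKG' cursor=0
After op 6 (left): buf='EBLKG' cursor=0
After op 7 (delete): buf='BLKG' cursor=0
After op 8 (undo): buf='EBLKG' cursor=0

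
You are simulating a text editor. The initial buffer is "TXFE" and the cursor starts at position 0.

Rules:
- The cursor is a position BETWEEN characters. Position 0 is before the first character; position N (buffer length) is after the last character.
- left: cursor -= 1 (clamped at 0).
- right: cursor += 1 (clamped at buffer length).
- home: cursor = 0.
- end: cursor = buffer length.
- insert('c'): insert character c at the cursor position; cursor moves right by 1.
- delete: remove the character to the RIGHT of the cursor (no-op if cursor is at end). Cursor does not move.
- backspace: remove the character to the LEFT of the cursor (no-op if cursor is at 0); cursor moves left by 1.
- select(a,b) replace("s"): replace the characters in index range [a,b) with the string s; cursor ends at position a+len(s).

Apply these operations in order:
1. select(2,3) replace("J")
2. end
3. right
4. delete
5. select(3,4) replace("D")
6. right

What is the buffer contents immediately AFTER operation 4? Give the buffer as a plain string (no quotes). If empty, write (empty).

After op 1 (select(2,3) replace("J")): buf='TXJE' cursor=3
After op 2 (end): buf='TXJE' cursor=4
After op 3 (right): buf='TXJE' cursor=4
After op 4 (delete): buf='TXJE' cursor=4

Answer: TXJE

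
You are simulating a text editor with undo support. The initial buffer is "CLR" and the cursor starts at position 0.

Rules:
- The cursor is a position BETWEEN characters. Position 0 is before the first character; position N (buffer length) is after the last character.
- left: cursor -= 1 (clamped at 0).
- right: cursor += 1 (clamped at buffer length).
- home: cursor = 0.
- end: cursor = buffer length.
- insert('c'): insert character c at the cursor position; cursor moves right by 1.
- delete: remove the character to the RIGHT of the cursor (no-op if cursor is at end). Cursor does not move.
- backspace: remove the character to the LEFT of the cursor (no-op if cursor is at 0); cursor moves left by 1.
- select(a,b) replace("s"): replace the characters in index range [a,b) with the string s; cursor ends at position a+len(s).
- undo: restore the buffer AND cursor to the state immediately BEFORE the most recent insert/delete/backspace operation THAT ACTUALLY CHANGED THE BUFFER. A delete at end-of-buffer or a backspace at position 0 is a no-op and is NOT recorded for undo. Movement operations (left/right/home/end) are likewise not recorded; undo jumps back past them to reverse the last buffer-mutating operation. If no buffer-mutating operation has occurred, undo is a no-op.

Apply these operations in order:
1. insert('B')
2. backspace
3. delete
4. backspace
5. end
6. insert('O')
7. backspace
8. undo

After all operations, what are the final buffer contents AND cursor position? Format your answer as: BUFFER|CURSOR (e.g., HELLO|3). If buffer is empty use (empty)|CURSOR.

After op 1 (insert('B')): buf='BCLR' cursor=1
After op 2 (backspace): buf='CLR' cursor=0
After op 3 (delete): buf='LR' cursor=0
After op 4 (backspace): buf='LR' cursor=0
After op 5 (end): buf='LR' cursor=2
After op 6 (insert('O')): buf='LRO' cursor=3
After op 7 (backspace): buf='LR' cursor=2
After op 8 (undo): buf='LRO' cursor=3

Answer: LRO|3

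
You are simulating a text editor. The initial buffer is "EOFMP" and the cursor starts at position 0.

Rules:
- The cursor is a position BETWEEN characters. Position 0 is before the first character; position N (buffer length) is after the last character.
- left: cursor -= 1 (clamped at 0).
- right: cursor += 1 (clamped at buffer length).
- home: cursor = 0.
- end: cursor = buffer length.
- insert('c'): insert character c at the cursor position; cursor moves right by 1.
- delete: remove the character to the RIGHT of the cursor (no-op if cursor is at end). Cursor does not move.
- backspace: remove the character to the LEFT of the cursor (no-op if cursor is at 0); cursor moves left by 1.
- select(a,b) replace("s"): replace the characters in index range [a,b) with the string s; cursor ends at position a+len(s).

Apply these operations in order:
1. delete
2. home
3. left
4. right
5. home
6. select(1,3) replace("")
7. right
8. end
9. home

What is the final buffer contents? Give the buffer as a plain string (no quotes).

Answer: OP

Derivation:
After op 1 (delete): buf='OFMP' cursor=0
After op 2 (home): buf='OFMP' cursor=0
After op 3 (left): buf='OFMP' cursor=0
After op 4 (right): buf='OFMP' cursor=1
After op 5 (home): buf='OFMP' cursor=0
After op 6 (select(1,3) replace("")): buf='OP' cursor=1
After op 7 (right): buf='OP' cursor=2
After op 8 (end): buf='OP' cursor=2
After op 9 (home): buf='OP' cursor=0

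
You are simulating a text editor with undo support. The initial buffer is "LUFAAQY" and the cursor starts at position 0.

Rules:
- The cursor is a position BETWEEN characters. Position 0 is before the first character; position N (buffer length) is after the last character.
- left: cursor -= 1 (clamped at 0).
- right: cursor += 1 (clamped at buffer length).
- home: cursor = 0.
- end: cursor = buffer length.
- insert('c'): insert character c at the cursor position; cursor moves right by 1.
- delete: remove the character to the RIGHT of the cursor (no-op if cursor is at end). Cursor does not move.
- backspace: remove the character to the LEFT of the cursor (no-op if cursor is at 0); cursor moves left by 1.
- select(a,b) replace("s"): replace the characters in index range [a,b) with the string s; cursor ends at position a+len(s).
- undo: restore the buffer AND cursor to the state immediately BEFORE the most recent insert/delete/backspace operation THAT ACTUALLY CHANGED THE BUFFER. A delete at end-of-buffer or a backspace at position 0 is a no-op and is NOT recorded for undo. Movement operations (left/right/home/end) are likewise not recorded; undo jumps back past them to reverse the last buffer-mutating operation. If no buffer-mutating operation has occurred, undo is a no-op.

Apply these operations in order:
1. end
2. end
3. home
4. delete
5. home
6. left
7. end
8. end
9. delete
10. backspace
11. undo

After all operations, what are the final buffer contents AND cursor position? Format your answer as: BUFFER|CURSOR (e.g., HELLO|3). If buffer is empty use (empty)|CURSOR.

Answer: UFAAQY|6

Derivation:
After op 1 (end): buf='LUFAAQY' cursor=7
After op 2 (end): buf='LUFAAQY' cursor=7
After op 3 (home): buf='LUFAAQY' cursor=0
After op 4 (delete): buf='UFAAQY' cursor=0
After op 5 (home): buf='UFAAQY' cursor=0
After op 6 (left): buf='UFAAQY' cursor=0
After op 7 (end): buf='UFAAQY' cursor=6
After op 8 (end): buf='UFAAQY' cursor=6
After op 9 (delete): buf='UFAAQY' cursor=6
After op 10 (backspace): buf='UFAAQ' cursor=5
After op 11 (undo): buf='UFAAQY' cursor=6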